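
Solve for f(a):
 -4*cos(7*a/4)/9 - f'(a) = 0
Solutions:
 f(a) = C1 - 16*sin(7*a/4)/63


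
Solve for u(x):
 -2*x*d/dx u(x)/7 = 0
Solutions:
 u(x) = C1


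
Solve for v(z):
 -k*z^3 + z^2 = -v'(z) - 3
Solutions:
 v(z) = C1 + k*z^4/4 - z^3/3 - 3*z


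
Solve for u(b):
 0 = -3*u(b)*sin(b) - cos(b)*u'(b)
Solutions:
 u(b) = C1*cos(b)^3


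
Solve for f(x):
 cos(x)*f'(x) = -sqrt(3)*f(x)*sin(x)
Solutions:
 f(x) = C1*cos(x)^(sqrt(3))


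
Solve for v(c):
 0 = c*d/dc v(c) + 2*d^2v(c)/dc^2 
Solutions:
 v(c) = C1 + C2*erf(c/2)


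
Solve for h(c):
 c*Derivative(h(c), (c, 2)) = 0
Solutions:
 h(c) = C1 + C2*c


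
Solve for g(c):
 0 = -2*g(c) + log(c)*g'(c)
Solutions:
 g(c) = C1*exp(2*li(c))


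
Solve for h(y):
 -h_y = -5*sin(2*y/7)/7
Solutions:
 h(y) = C1 - 5*cos(2*y/7)/2


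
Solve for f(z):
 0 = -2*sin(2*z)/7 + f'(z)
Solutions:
 f(z) = C1 - cos(2*z)/7


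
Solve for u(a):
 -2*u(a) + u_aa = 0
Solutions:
 u(a) = C1*exp(-sqrt(2)*a) + C2*exp(sqrt(2)*a)


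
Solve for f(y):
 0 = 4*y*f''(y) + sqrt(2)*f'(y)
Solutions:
 f(y) = C1 + C2*y^(1 - sqrt(2)/4)


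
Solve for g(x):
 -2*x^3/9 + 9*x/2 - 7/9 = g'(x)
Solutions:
 g(x) = C1 - x^4/18 + 9*x^2/4 - 7*x/9


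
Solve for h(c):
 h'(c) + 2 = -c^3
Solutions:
 h(c) = C1 - c^4/4 - 2*c


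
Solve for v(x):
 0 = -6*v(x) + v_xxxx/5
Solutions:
 v(x) = C1*exp(-30^(1/4)*x) + C2*exp(30^(1/4)*x) + C3*sin(30^(1/4)*x) + C4*cos(30^(1/4)*x)


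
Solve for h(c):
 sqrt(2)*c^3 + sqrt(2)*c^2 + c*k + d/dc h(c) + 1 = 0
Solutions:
 h(c) = C1 - sqrt(2)*c^4/4 - sqrt(2)*c^3/3 - c^2*k/2 - c


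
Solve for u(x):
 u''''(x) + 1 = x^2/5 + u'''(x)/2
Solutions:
 u(x) = C1 + C2*x + C3*x^2 + C4*exp(x/2) - x^5/150 - x^4/15 - x^3/5


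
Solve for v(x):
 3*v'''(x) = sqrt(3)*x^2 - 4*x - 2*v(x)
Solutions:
 v(x) = C3*exp(-2^(1/3)*3^(2/3)*x/3) + sqrt(3)*x^2/2 - 2*x + (C1*sin(2^(1/3)*3^(1/6)*x/2) + C2*cos(2^(1/3)*3^(1/6)*x/2))*exp(2^(1/3)*3^(2/3)*x/6)


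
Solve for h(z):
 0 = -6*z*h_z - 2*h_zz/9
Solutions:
 h(z) = C1 + C2*erf(3*sqrt(6)*z/2)


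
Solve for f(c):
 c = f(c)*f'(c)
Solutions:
 f(c) = -sqrt(C1 + c^2)
 f(c) = sqrt(C1 + c^2)


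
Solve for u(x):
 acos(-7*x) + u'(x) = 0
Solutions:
 u(x) = C1 - x*acos(-7*x) - sqrt(1 - 49*x^2)/7


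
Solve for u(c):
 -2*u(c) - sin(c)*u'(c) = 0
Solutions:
 u(c) = C1*(cos(c) + 1)/(cos(c) - 1)


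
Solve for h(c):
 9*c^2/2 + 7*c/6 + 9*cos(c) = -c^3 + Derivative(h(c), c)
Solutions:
 h(c) = C1 + c^4/4 + 3*c^3/2 + 7*c^2/12 + 9*sin(c)


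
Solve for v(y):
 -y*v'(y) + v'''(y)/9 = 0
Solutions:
 v(y) = C1 + Integral(C2*airyai(3^(2/3)*y) + C3*airybi(3^(2/3)*y), y)


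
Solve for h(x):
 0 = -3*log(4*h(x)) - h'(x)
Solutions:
 Integral(1/(log(_y) + 2*log(2)), (_y, h(x)))/3 = C1 - x


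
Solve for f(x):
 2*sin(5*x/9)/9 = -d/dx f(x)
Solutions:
 f(x) = C1 + 2*cos(5*x/9)/5


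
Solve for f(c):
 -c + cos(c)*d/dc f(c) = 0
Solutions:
 f(c) = C1 + Integral(c/cos(c), c)


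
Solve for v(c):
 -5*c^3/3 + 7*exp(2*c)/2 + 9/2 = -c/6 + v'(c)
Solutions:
 v(c) = C1 - 5*c^4/12 + c^2/12 + 9*c/2 + 7*exp(2*c)/4


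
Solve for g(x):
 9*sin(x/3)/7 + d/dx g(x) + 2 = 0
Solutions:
 g(x) = C1 - 2*x + 27*cos(x/3)/7


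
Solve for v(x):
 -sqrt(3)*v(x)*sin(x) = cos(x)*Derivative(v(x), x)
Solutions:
 v(x) = C1*cos(x)^(sqrt(3))


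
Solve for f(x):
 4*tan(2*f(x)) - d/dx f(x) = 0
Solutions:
 f(x) = -asin(C1*exp(8*x))/2 + pi/2
 f(x) = asin(C1*exp(8*x))/2


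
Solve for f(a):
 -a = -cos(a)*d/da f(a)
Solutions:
 f(a) = C1 + Integral(a/cos(a), a)


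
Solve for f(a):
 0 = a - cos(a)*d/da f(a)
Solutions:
 f(a) = C1 + Integral(a/cos(a), a)


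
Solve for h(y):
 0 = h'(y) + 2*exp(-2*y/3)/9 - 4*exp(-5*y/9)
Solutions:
 h(y) = C1 + exp(-2*y/3)/3 - 36*exp(-5*y/9)/5


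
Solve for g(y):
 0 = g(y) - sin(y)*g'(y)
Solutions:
 g(y) = C1*sqrt(cos(y) - 1)/sqrt(cos(y) + 1)


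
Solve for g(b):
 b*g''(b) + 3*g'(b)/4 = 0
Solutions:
 g(b) = C1 + C2*b^(1/4)


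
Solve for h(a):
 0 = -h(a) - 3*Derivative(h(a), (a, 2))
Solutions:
 h(a) = C1*sin(sqrt(3)*a/3) + C2*cos(sqrt(3)*a/3)


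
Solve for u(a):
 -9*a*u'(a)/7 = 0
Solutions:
 u(a) = C1


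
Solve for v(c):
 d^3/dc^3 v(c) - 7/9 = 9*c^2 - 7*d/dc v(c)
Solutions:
 v(c) = C1 + C2*sin(sqrt(7)*c) + C3*cos(sqrt(7)*c) + 3*c^3/7 - 113*c/441


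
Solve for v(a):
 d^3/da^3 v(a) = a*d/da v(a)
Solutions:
 v(a) = C1 + Integral(C2*airyai(a) + C3*airybi(a), a)


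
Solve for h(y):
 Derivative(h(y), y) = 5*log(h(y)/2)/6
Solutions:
 6*Integral(1/(-log(_y) + log(2)), (_y, h(y)))/5 = C1 - y


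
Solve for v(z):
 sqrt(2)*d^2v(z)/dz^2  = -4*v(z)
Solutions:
 v(z) = C1*sin(2^(3/4)*z) + C2*cos(2^(3/4)*z)


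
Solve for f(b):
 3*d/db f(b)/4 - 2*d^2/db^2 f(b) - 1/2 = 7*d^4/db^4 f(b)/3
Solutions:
 f(b) = C1 + C2*exp(7^(1/3)*b*(-(63 + sqrt(7553))^(1/3) + 8*7^(1/3)/(63 + sqrt(7553))^(1/3))/28)*sin(sqrt(3)*7^(1/3)*b*(8*7^(1/3)/(63 + sqrt(7553))^(1/3) + (63 + sqrt(7553))^(1/3))/28) + C3*exp(7^(1/3)*b*(-(63 + sqrt(7553))^(1/3) + 8*7^(1/3)/(63 + sqrt(7553))^(1/3))/28)*cos(sqrt(3)*7^(1/3)*b*(8*7^(1/3)/(63 + sqrt(7553))^(1/3) + (63 + sqrt(7553))^(1/3))/28) + C4*exp(-7^(1/3)*b*(-(63 + sqrt(7553))^(1/3) + 8*7^(1/3)/(63 + sqrt(7553))^(1/3))/14) + 2*b/3


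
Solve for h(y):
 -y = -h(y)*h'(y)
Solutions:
 h(y) = -sqrt(C1 + y^2)
 h(y) = sqrt(C1 + y^2)


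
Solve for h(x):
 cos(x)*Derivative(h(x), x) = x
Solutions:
 h(x) = C1 + Integral(x/cos(x), x)


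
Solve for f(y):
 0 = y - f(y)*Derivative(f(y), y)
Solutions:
 f(y) = -sqrt(C1 + y^2)
 f(y) = sqrt(C1 + y^2)


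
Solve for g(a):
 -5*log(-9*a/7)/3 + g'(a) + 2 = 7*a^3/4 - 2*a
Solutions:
 g(a) = C1 + 7*a^4/16 - a^2 + 5*a*log(-a)/3 + a*(-2*log(7) - 11/3 + log(21)/3 + 3*log(3))


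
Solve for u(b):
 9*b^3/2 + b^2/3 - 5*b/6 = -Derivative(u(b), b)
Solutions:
 u(b) = C1 - 9*b^4/8 - b^3/9 + 5*b^2/12


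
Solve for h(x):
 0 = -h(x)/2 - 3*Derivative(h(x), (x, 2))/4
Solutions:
 h(x) = C1*sin(sqrt(6)*x/3) + C2*cos(sqrt(6)*x/3)


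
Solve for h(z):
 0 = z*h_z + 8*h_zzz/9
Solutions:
 h(z) = C1 + Integral(C2*airyai(-3^(2/3)*z/2) + C3*airybi(-3^(2/3)*z/2), z)


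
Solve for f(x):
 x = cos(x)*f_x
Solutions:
 f(x) = C1 + Integral(x/cos(x), x)


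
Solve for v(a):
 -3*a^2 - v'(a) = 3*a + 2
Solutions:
 v(a) = C1 - a^3 - 3*a^2/2 - 2*a


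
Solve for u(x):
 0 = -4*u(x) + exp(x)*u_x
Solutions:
 u(x) = C1*exp(-4*exp(-x))


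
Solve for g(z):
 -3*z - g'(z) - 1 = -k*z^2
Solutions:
 g(z) = C1 + k*z^3/3 - 3*z^2/2 - z


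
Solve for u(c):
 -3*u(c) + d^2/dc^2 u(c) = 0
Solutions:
 u(c) = C1*exp(-sqrt(3)*c) + C2*exp(sqrt(3)*c)


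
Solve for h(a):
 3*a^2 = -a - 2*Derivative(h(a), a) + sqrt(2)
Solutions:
 h(a) = C1 - a^3/2 - a^2/4 + sqrt(2)*a/2


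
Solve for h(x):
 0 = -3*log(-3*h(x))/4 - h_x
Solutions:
 4*Integral(1/(log(-_y) + log(3)), (_y, h(x)))/3 = C1 - x


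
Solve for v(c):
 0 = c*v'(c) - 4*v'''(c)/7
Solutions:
 v(c) = C1 + Integral(C2*airyai(14^(1/3)*c/2) + C3*airybi(14^(1/3)*c/2), c)


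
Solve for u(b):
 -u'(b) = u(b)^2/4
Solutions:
 u(b) = 4/(C1 + b)


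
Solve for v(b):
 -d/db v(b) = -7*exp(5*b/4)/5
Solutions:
 v(b) = C1 + 28*exp(5*b/4)/25


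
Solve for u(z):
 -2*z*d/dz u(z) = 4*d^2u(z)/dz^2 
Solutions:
 u(z) = C1 + C2*erf(z/2)


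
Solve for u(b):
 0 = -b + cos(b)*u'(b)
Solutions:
 u(b) = C1 + Integral(b/cos(b), b)


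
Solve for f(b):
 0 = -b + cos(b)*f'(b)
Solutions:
 f(b) = C1 + Integral(b/cos(b), b)


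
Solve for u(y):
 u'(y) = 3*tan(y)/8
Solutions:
 u(y) = C1 - 3*log(cos(y))/8


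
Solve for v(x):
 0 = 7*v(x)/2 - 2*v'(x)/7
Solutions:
 v(x) = C1*exp(49*x/4)


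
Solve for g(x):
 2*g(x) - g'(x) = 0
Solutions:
 g(x) = C1*exp(2*x)


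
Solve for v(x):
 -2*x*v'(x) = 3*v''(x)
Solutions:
 v(x) = C1 + C2*erf(sqrt(3)*x/3)


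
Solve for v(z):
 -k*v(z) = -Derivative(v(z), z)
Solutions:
 v(z) = C1*exp(k*z)


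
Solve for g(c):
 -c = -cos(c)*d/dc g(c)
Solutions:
 g(c) = C1 + Integral(c/cos(c), c)


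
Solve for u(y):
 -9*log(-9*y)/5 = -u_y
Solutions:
 u(y) = C1 + 9*y*log(-y)/5 + 9*y*(-1 + 2*log(3))/5


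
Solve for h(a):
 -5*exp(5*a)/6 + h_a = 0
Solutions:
 h(a) = C1 + exp(5*a)/6


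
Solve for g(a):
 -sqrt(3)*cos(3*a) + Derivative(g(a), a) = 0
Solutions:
 g(a) = C1 + sqrt(3)*sin(3*a)/3


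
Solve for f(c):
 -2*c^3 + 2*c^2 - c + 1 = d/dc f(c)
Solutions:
 f(c) = C1 - c^4/2 + 2*c^3/3 - c^2/2 + c


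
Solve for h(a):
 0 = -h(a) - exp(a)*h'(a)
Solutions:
 h(a) = C1*exp(exp(-a))


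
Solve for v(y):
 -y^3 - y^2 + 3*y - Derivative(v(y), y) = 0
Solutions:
 v(y) = C1 - y^4/4 - y^3/3 + 3*y^2/2


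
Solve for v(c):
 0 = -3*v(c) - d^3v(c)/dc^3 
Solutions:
 v(c) = C3*exp(-3^(1/3)*c) + (C1*sin(3^(5/6)*c/2) + C2*cos(3^(5/6)*c/2))*exp(3^(1/3)*c/2)


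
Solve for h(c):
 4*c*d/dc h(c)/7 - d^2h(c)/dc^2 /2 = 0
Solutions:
 h(c) = C1 + C2*erfi(2*sqrt(7)*c/7)


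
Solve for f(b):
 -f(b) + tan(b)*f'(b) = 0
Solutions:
 f(b) = C1*sin(b)


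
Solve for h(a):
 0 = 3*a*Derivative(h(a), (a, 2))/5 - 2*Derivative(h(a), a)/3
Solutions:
 h(a) = C1 + C2*a^(19/9)


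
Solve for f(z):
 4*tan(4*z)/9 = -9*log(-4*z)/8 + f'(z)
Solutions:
 f(z) = C1 + 9*z*log(-z)/8 - 9*z/8 + 9*z*log(2)/4 - log(cos(4*z))/9


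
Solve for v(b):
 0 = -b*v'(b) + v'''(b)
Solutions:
 v(b) = C1 + Integral(C2*airyai(b) + C3*airybi(b), b)


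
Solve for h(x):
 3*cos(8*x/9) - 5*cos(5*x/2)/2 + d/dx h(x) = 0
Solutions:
 h(x) = C1 - 27*sin(8*x/9)/8 + sin(5*x/2)


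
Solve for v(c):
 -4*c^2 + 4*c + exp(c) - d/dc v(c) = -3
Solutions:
 v(c) = C1 - 4*c^3/3 + 2*c^2 + 3*c + exp(c)


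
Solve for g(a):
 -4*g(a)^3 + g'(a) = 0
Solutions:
 g(a) = -sqrt(2)*sqrt(-1/(C1 + 4*a))/2
 g(a) = sqrt(2)*sqrt(-1/(C1 + 4*a))/2


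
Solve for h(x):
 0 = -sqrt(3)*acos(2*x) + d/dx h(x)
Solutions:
 h(x) = C1 + sqrt(3)*(x*acos(2*x) - sqrt(1 - 4*x^2)/2)


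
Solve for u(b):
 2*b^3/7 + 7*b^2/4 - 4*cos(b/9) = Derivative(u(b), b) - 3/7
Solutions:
 u(b) = C1 + b^4/14 + 7*b^3/12 + 3*b/7 - 36*sin(b/9)


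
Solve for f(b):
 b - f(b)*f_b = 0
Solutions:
 f(b) = -sqrt(C1 + b^2)
 f(b) = sqrt(C1 + b^2)


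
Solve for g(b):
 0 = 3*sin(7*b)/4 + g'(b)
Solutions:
 g(b) = C1 + 3*cos(7*b)/28


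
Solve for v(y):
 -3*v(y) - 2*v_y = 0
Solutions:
 v(y) = C1*exp(-3*y/2)


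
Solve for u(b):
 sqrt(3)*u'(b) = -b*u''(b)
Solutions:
 u(b) = C1 + C2*b^(1 - sqrt(3))


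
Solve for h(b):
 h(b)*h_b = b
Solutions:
 h(b) = -sqrt(C1 + b^2)
 h(b) = sqrt(C1 + b^2)


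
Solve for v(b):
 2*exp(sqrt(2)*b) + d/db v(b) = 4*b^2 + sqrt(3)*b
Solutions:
 v(b) = C1 + 4*b^3/3 + sqrt(3)*b^2/2 - sqrt(2)*exp(sqrt(2)*b)


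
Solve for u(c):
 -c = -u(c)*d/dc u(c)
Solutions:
 u(c) = -sqrt(C1 + c^2)
 u(c) = sqrt(C1 + c^2)


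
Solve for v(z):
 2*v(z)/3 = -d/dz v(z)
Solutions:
 v(z) = C1*exp(-2*z/3)


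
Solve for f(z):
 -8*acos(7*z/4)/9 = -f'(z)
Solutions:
 f(z) = C1 + 8*z*acos(7*z/4)/9 - 8*sqrt(16 - 49*z^2)/63


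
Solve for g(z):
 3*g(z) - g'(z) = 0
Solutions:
 g(z) = C1*exp(3*z)


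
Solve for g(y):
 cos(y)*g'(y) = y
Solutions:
 g(y) = C1 + Integral(y/cos(y), y)


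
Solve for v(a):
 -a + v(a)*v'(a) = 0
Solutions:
 v(a) = -sqrt(C1 + a^2)
 v(a) = sqrt(C1 + a^2)


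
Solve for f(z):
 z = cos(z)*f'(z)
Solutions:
 f(z) = C1 + Integral(z/cos(z), z)


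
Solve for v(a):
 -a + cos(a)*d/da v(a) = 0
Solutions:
 v(a) = C1 + Integral(a/cos(a), a)


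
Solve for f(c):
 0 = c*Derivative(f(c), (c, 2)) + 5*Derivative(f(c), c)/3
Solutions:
 f(c) = C1 + C2/c^(2/3)


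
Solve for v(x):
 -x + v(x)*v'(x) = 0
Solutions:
 v(x) = -sqrt(C1 + x^2)
 v(x) = sqrt(C1 + x^2)


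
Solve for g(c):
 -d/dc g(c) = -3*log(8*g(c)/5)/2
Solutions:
 -2*Integral(1/(log(_y) - log(5) + 3*log(2)), (_y, g(c)))/3 = C1 - c


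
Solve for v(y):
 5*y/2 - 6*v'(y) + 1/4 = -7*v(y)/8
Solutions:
 v(y) = C1*exp(7*y/48) - 20*y/7 - 974/49


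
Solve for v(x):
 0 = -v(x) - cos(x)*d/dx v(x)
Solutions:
 v(x) = C1*sqrt(sin(x) - 1)/sqrt(sin(x) + 1)


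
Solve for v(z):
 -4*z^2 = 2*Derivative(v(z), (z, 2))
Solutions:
 v(z) = C1 + C2*z - z^4/6


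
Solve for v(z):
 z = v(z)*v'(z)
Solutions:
 v(z) = -sqrt(C1 + z^2)
 v(z) = sqrt(C1 + z^2)


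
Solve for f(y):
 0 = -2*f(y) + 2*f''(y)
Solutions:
 f(y) = C1*exp(-y) + C2*exp(y)


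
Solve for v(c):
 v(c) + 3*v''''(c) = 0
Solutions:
 v(c) = (C1*sin(sqrt(2)*3^(3/4)*c/6) + C2*cos(sqrt(2)*3^(3/4)*c/6))*exp(-sqrt(2)*3^(3/4)*c/6) + (C3*sin(sqrt(2)*3^(3/4)*c/6) + C4*cos(sqrt(2)*3^(3/4)*c/6))*exp(sqrt(2)*3^(3/4)*c/6)


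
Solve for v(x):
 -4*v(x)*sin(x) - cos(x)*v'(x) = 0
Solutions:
 v(x) = C1*cos(x)^4


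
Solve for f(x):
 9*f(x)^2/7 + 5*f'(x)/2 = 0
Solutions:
 f(x) = 35/(C1 + 18*x)


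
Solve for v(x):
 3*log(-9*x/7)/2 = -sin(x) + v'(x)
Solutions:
 v(x) = C1 + 3*x*log(-x)/2 - 3*x*log(7)/2 - 3*x/2 + 3*x*log(3) - cos(x)


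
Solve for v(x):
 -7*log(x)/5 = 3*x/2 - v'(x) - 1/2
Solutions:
 v(x) = C1 + 3*x^2/4 + 7*x*log(x)/5 - 19*x/10


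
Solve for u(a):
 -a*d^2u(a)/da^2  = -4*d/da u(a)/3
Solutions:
 u(a) = C1 + C2*a^(7/3)


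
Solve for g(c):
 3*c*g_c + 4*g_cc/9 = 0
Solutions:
 g(c) = C1 + C2*erf(3*sqrt(6)*c/4)


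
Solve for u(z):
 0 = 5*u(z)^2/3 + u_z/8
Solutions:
 u(z) = 3/(C1 + 40*z)


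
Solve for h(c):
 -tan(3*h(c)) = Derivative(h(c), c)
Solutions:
 h(c) = -asin(C1*exp(-3*c))/3 + pi/3
 h(c) = asin(C1*exp(-3*c))/3


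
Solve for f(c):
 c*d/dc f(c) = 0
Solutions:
 f(c) = C1


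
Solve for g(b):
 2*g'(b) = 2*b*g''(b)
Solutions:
 g(b) = C1 + C2*b^2


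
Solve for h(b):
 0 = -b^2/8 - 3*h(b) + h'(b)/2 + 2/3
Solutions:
 h(b) = C1*exp(6*b) - b^2/24 - b/72 + 95/432


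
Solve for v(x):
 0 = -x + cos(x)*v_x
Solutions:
 v(x) = C1 + Integral(x/cos(x), x)


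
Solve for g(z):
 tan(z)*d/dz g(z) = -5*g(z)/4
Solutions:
 g(z) = C1/sin(z)^(5/4)


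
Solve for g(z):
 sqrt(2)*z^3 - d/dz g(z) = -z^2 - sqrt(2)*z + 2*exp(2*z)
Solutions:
 g(z) = C1 + sqrt(2)*z^4/4 + z^3/3 + sqrt(2)*z^2/2 - exp(2*z)


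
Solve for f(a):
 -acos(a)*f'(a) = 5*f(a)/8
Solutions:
 f(a) = C1*exp(-5*Integral(1/acos(a), a)/8)


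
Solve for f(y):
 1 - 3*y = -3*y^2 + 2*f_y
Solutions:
 f(y) = C1 + y^3/2 - 3*y^2/4 + y/2


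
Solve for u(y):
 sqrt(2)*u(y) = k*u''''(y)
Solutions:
 u(y) = C1*exp(-2^(1/8)*y*(1/k)^(1/4)) + C2*exp(2^(1/8)*y*(1/k)^(1/4)) + C3*exp(-2^(1/8)*I*y*(1/k)^(1/4)) + C4*exp(2^(1/8)*I*y*(1/k)^(1/4))


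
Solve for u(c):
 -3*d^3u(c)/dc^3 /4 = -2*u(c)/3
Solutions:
 u(c) = C3*exp(2*3^(1/3)*c/3) + (C1*sin(3^(5/6)*c/3) + C2*cos(3^(5/6)*c/3))*exp(-3^(1/3)*c/3)


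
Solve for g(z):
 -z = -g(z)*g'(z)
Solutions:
 g(z) = -sqrt(C1 + z^2)
 g(z) = sqrt(C1 + z^2)


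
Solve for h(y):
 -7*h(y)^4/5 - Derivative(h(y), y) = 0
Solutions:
 h(y) = 5^(1/3)*(1/(C1 + 21*y))^(1/3)
 h(y) = 5^(1/3)*(-3^(2/3) - 3*3^(1/6)*I)*(1/(C1 + 7*y))^(1/3)/6
 h(y) = 5^(1/3)*(-3^(2/3) + 3*3^(1/6)*I)*(1/(C1 + 7*y))^(1/3)/6


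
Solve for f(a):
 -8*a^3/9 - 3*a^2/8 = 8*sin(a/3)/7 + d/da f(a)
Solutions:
 f(a) = C1 - 2*a^4/9 - a^3/8 + 24*cos(a/3)/7


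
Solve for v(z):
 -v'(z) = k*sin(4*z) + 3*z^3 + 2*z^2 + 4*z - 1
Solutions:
 v(z) = C1 + k*cos(4*z)/4 - 3*z^4/4 - 2*z^3/3 - 2*z^2 + z


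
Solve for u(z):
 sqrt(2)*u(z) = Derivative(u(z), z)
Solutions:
 u(z) = C1*exp(sqrt(2)*z)


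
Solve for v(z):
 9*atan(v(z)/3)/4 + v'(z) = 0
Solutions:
 Integral(1/atan(_y/3), (_y, v(z))) = C1 - 9*z/4


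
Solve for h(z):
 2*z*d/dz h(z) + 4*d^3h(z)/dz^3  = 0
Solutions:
 h(z) = C1 + Integral(C2*airyai(-2^(2/3)*z/2) + C3*airybi(-2^(2/3)*z/2), z)


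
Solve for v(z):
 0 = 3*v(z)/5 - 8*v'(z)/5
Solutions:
 v(z) = C1*exp(3*z/8)


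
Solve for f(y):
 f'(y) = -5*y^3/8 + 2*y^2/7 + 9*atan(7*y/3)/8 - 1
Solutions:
 f(y) = C1 - 5*y^4/32 + 2*y^3/21 + 9*y*atan(7*y/3)/8 - y - 27*log(49*y^2 + 9)/112


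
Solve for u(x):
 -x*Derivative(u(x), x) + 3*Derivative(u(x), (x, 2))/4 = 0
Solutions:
 u(x) = C1 + C2*erfi(sqrt(6)*x/3)


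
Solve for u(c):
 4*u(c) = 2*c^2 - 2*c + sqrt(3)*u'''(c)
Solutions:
 u(c) = C3*exp(2^(2/3)*3^(5/6)*c/3) + c^2/2 - c/2 + (C1*sin(2^(2/3)*3^(1/3)*c/2) + C2*cos(2^(2/3)*3^(1/3)*c/2))*exp(-2^(2/3)*3^(5/6)*c/6)


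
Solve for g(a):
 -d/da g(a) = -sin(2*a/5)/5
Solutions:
 g(a) = C1 - cos(2*a/5)/2


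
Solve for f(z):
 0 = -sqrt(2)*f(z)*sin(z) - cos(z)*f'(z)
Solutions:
 f(z) = C1*cos(z)^(sqrt(2))


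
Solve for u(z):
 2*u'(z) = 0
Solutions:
 u(z) = C1


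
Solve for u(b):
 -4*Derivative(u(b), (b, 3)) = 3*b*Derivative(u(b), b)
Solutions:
 u(b) = C1 + Integral(C2*airyai(-6^(1/3)*b/2) + C3*airybi(-6^(1/3)*b/2), b)


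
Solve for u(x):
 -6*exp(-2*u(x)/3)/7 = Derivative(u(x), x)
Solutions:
 u(x) = 3*log(-sqrt(C1 - 6*x)) - 3*log(21) + 3*log(42)/2
 u(x) = 3*log(C1 - 6*x)/2 - 3*log(21) + 3*log(42)/2


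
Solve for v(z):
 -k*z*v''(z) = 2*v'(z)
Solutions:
 v(z) = C1 + z^(((re(k) - 2)*re(k) + im(k)^2)/(re(k)^2 + im(k)^2))*(C2*sin(2*log(z)*Abs(im(k))/(re(k)^2 + im(k)^2)) + C3*cos(2*log(z)*im(k)/(re(k)^2 + im(k)^2)))


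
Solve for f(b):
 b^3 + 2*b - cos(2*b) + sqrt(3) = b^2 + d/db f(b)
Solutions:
 f(b) = C1 + b^4/4 - b^3/3 + b^2 + sqrt(3)*b - sin(2*b)/2


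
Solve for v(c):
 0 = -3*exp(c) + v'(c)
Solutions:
 v(c) = C1 + 3*exp(c)


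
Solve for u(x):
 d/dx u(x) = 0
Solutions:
 u(x) = C1


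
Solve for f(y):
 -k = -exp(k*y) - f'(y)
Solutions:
 f(y) = C1 + k*y - exp(k*y)/k


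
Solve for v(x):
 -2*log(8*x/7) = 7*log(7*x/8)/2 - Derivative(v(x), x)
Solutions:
 v(x) = C1 + 11*x*log(x)/2 - 11*x/2 - 9*x*log(2)/2 + 3*x*log(7)/2


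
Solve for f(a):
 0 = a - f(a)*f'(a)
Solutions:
 f(a) = -sqrt(C1 + a^2)
 f(a) = sqrt(C1 + a^2)


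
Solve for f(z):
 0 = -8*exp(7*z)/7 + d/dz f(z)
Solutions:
 f(z) = C1 + 8*exp(7*z)/49


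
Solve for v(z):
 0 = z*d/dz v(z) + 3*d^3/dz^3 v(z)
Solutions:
 v(z) = C1 + Integral(C2*airyai(-3^(2/3)*z/3) + C3*airybi(-3^(2/3)*z/3), z)


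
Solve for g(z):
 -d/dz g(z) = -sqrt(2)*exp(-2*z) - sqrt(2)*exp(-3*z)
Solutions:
 g(z) = C1 - sqrt(2)*exp(-2*z)/2 - sqrt(2)*exp(-3*z)/3


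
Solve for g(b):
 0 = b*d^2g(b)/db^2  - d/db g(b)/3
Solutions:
 g(b) = C1 + C2*b^(4/3)


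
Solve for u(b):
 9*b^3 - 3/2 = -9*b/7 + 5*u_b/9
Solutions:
 u(b) = C1 + 81*b^4/20 + 81*b^2/70 - 27*b/10


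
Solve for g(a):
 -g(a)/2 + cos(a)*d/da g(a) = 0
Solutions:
 g(a) = C1*(sin(a) + 1)^(1/4)/(sin(a) - 1)^(1/4)


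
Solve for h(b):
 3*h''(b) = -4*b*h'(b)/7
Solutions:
 h(b) = C1 + C2*erf(sqrt(42)*b/21)


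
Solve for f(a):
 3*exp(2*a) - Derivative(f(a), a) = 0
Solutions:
 f(a) = C1 + 3*exp(2*a)/2


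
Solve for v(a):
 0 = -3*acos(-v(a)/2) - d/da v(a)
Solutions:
 Integral(1/acos(-_y/2), (_y, v(a))) = C1 - 3*a


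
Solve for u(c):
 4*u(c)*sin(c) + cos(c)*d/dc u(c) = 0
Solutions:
 u(c) = C1*cos(c)^4


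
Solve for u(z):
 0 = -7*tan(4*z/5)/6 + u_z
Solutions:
 u(z) = C1 - 35*log(cos(4*z/5))/24


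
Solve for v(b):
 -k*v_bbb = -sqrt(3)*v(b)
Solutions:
 v(b) = C1*exp(3^(1/6)*b*(1/k)^(1/3)) + C2*exp(b*(-3^(1/6) + 3^(2/3)*I)*(1/k)^(1/3)/2) + C3*exp(-b*(3^(1/6) + 3^(2/3)*I)*(1/k)^(1/3)/2)


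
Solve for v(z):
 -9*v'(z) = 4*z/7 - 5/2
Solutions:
 v(z) = C1 - 2*z^2/63 + 5*z/18


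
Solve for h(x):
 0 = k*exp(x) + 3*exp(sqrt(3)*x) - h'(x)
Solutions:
 h(x) = C1 + k*exp(x) + sqrt(3)*exp(sqrt(3)*x)


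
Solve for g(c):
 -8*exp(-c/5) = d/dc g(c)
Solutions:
 g(c) = C1 + 40*exp(-c/5)


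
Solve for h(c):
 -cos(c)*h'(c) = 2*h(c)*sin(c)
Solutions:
 h(c) = C1*cos(c)^2


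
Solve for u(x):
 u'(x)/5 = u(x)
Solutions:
 u(x) = C1*exp(5*x)


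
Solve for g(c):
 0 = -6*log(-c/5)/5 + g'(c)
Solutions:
 g(c) = C1 + 6*c*log(-c)/5 + 6*c*(-log(5) - 1)/5


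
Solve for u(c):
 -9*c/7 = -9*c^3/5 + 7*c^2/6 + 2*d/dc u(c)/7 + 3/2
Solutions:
 u(c) = C1 + 63*c^4/40 - 49*c^3/36 - 9*c^2/4 - 21*c/4


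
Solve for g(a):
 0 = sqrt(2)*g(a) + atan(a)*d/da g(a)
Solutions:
 g(a) = C1*exp(-sqrt(2)*Integral(1/atan(a), a))


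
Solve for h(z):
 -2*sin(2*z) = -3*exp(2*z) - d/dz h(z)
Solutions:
 h(z) = C1 - 3*exp(2*z)/2 - cos(2*z)


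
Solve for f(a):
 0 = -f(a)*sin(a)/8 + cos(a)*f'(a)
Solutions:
 f(a) = C1/cos(a)^(1/8)


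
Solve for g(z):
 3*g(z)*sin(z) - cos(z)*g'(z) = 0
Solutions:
 g(z) = C1/cos(z)^3


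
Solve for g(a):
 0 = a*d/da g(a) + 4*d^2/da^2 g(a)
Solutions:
 g(a) = C1 + C2*erf(sqrt(2)*a/4)


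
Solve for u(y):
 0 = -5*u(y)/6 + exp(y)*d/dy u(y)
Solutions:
 u(y) = C1*exp(-5*exp(-y)/6)


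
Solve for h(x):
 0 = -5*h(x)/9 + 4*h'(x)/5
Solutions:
 h(x) = C1*exp(25*x/36)


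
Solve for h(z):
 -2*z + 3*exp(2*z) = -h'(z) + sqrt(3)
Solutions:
 h(z) = C1 + z^2 + sqrt(3)*z - 3*exp(2*z)/2


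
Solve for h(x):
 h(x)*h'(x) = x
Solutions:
 h(x) = -sqrt(C1 + x^2)
 h(x) = sqrt(C1 + x^2)


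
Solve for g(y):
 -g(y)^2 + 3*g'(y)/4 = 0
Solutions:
 g(y) = -3/(C1 + 4*y)


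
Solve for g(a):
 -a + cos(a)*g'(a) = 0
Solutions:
 g(a) = C1 + Integral(a/cos(a), a)


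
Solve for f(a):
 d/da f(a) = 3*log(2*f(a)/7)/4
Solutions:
 -4*Integral(1/(log(_y) - log(7) + log(2)), (_y, f(a)))/3 = C1 - a


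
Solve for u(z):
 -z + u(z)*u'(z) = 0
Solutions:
 u(z) = -sqrt(C1 + z^2)
 u(z) = sqrt(C1 + z^2)


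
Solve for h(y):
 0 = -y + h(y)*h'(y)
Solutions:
 h(y) = -sqrt(C1 + y^2)
 h(y) = sqrt(C1 + y^2)


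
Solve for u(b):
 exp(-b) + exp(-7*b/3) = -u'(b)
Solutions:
 u(b) = C1 + exp(-b) + 3*exp(-7*b/3)/7


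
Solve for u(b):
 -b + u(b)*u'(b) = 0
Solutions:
 u(b) = -sqrt(C1 + b^2)
 u(b) = sqrt(C1 + b^2)


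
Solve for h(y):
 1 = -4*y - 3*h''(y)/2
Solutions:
 h(y) = C1 + C2*y - 4*y^3/9 - y^2/3


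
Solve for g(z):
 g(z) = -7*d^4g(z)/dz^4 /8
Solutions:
 g(z) = (C1*sin(2^(1/4)*7^(3/4)*z/7) + C2*cos(2^(1/4)*7^(3/4)*z/7))*exp(-2^(1/4)*7^(3/4)*z/7) + (C3*sin(2^(1/4)*7^(3/4)*z/7) + C4*cos(2^(1/4)*7^(3/4)*z/7))*exp(2^(1/4)*7^(3/4)*z/7)


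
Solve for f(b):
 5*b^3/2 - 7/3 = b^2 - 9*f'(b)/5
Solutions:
 f(b) = C1 - 25*b^4/72 + 5*b^3/27 + 35*b/27


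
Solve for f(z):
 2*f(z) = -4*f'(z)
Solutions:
 f(z) = C1*exp(-z/2)


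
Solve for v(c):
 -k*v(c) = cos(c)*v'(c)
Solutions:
 v(c) = C1*exp(k*(log(sin(c) - 1) - log(sin(c) + 1))/2)


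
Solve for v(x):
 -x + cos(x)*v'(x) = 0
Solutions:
 v(x) = C1 + Integral(x/cos(x), x)


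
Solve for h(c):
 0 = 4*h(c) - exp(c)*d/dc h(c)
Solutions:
 h(c) = C1*exp(-4*exp(-c))


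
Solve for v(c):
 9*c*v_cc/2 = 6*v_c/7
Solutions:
 v(c) = C1 + C2*c^(25/21)


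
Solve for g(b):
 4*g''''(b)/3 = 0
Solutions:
 g(b) = C1 + C2*b + C3*b^2 + C4*b^3


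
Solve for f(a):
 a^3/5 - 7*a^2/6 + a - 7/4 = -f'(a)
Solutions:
 f(a) = C1 - a^4/20 + 7*a^3/18 - a^2/2 + 7*a/4


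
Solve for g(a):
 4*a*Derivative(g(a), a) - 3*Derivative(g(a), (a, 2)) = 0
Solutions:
 g(a) = C1 + C2*erfi(sqrt(6)*a/3)


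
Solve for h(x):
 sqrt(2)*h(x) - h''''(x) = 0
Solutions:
 h(x) = C1*exp(-2^(1/8)*x) + C2*exp(2^(1/8)*x) + C3*sin(2^(1/8)*x) + C4*cos(2^(1/8)*x)


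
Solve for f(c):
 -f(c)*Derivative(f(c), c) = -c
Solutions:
 f(c) = -sqrt(C1 + c^2)
 f(c) = sqrt(C1 + c^2)


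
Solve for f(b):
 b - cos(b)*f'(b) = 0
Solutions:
 f(b) = C1 + Integral(b/cos(b), b)


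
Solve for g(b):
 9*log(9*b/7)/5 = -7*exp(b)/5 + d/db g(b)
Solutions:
 g(b) = C1 + 9*b*log(b)/5 + 9*b*(-log(7) - 1 + 2*log(3))/5 + 7*exp(b)/5


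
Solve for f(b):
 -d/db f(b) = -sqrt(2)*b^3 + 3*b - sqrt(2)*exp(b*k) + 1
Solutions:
 f(b) = C1 + sqrt(2)*b^4/4 - 3*b^2/2 - b + sqrt(2)*exp(b*k)/k


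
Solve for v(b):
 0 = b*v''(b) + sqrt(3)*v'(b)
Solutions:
 v(b) = C1 + C2*b^(1 - sqrt(3))


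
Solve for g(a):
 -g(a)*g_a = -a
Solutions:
 g(a) = -sqrt(C1 + a^2)
 g(a) = sqrt(C1 + a^2)


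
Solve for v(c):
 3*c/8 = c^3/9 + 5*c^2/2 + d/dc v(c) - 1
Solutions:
 v(c) = C1 - c^4/36 - 5*c^3/6 + 3*c^2/16 + c


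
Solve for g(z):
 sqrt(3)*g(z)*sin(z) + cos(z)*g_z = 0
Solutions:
 g(z) = C1*cos(z)^(sqrt(3))


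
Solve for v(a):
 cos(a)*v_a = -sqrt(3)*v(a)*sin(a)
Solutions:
 v(a) = C1*cos(a)^(sqrt(3))


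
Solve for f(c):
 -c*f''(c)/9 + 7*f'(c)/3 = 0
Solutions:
 f(c) = C1 + C2*c^22


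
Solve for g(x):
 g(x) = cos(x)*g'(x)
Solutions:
 g(x) = C1*sqrt(sin(x) + 1)/sqrt(sin(x) - 1)


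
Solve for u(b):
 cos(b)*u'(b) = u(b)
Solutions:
 u(b) = C1*sqrt(sin(b) + 1)/sqrt(sin(b) - 1)


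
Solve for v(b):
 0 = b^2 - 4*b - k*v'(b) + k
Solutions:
 v(b) = C1 + b^3/(3*k) - 2*b^2/k + b


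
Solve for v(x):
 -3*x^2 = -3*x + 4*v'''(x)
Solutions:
 v(x) = C1 + C2*x + C3*x^2 - x^5/80 + x^4/32


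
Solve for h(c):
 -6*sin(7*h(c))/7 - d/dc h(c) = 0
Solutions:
 h(c) = -acos((-C1 - exp(12*c))/(C1 - exp(12*c)))/7 + 2*pi/7
 h(c) = acos((-C1 - exp(12*c))/(C1 - exp(12*c)))/7


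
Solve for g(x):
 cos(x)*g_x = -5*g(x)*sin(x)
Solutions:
 g(x) = C1*cos(x)^5


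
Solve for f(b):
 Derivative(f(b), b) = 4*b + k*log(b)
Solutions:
 f(b) = C1 + 2*b^2 + b*k*log(b) - b*k


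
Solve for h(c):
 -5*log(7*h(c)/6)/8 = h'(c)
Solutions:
 -8*Integral(1/(-log(_y) - log(7) + log(6)), (_y, h(c)))/5 = C1 - c


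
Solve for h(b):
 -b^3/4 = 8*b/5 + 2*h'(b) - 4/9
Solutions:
 h(b) = C1 - b^4/32 - 2*b^2/5 + 2*b/9


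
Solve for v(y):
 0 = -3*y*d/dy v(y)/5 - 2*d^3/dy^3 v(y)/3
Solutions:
 v(y) = C1 + Integral(C2*airyai(-30^(2/3)*y/10) + C3*airybi(-30^(2/3)*y/10), y)


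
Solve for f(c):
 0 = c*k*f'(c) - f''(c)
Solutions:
 f(c) = Piecewise((-sqrt(2)*sqrt(pi)*C1*erf(sqrt(2)*c*sqrt(-k)/2)/(2*sqrt(-k)) - C2, (k > 0) | (k < 0)), (-C1*c - C2, True))


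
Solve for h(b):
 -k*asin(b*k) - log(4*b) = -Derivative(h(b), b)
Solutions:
 h(b) = C1 + b*log(b) - b + 2*b*log(2) + k*Piecewise((b*asin(b*k) + sqrt(-b^2*k^2 + 1)/k, Ne(k, 0)), (0, True))


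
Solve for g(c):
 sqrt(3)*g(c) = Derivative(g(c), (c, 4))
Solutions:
 g(c) = C1*exp(-3^(1/8)*c) + C2*exp(3^(1/8)*c) + C3*sin(3^(1/8)*c) + C4*cos(3^(1/8)*c)


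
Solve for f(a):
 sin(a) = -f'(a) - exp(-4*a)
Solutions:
 f(a) = C1 + cos(a) + exp(-4*a)/4


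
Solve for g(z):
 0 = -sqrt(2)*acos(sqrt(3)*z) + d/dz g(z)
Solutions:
 g(z) = C1 + sqrt(2)*(z*acos(sqrt(3)*z) - sqrt(3)*sqrt(1 - 3*z^2)/3)


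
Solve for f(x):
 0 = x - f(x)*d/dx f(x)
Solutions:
 f(x) = -sqrt(C1 + x^2)
 f(x) = sqrt(C1 + x^2)


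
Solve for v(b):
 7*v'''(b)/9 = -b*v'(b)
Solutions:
 v(b) = C1 + Integral(C2*airyai(-21^(2/3)*b/7) + C3*airybi(-21^(2/3)*b/7), b)


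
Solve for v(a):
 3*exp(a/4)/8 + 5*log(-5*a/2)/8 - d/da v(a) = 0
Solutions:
 v(a) = C1 + 5*a*log(-a)/8 + 5*a*(-1 - log(2) + log(5))/8 + 3*exp(a/4)/2


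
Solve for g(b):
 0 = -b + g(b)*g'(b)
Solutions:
 g(b) = -sqrt(C1 + b^2)
 g(b) = sqrt(C1 + b^2)


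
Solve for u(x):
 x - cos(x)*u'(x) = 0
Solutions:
 u(x) = C1 + Integral(x/cos(x), x)


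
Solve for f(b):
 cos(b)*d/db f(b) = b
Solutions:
 f(b) = C1 + Integral(b/cos(b), b)


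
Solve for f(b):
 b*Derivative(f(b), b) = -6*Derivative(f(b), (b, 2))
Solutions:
 f(b) = C1 + C2*erf(sqrt(3)*b/6)


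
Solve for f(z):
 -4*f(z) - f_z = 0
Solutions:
 f(z) = C1*exp(-4*z)


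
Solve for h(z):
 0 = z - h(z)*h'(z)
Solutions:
 h(z) = -sqrt(C1 + z^2)
 h(z) = sqrt(C1 + z^2)


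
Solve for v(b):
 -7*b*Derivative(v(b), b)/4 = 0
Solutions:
 v(b) = C1


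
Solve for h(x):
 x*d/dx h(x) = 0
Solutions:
 h(x) = C1


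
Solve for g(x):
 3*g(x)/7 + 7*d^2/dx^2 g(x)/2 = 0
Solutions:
 g(x) = C1*sin(sqrt(6)*x/7) + C2*cos(sqrt(6)*x/7)


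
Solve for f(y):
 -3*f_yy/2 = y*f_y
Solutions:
 f(y) = C1 + C2*erf(sqrt(3)*y/3)


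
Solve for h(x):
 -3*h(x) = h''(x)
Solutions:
 h(x) = C1*sin(sqrt(3)*x) + C2*cos(sqrt(3)*x)


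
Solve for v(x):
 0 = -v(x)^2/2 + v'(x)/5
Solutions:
 v(x) = -2/(C1 + 5*x)


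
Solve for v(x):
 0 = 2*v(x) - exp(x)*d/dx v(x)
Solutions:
 v(x) = C1*exp(-2*exp(-x))


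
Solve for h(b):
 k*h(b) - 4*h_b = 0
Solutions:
 h(b) = C1*exp(b*k/4)


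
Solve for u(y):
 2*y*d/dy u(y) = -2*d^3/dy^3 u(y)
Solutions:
 u(y) = C1 + Integral(C2*airyai(-y) + C3*airybi(-y), y)


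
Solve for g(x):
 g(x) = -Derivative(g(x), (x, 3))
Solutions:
 g(x) = C3*exp(-x) + (C1*sin(sqrt(3)*x/2) + C2*cos(sqrt(3)*x/2))*exp(x/2)


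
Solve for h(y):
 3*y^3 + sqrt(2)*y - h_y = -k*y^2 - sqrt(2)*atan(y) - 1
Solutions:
 h(y) = C1 + k*y^3/3 + 3*y^4/4 + sqrt(2)*y^2/2 + y + sqrt(2)*(y*atan(y) - log(y^2 + 1)/2)


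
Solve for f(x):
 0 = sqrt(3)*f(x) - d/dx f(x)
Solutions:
 f(x) = C1*exp(sqrt(3)*x)


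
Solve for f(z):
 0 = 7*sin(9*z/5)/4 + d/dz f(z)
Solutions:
 f(z) = C1 + 35*cos(9*z/5)/36


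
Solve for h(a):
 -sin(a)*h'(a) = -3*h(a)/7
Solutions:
 h(a) = C1*(cos(a) - 1)^(3/14)/(cos(a) + 1)^(3/14)


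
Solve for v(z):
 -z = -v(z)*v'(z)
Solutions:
 v(z) = -sqrt(C1 + z^2)
 v(z) = sqrt(C1 + z^2)


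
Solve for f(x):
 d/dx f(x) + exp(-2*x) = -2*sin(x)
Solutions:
 f(x) = C1 + 2*cos(x) + exp(-2*x)/2


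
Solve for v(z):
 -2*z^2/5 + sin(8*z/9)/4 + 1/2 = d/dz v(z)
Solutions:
 v(z) = C1 - 2*z^3/15 + z/2 - 9*cos(8*z/9)/32


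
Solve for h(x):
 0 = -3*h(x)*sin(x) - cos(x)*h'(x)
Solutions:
 h(x) = C1*cos(x)^3


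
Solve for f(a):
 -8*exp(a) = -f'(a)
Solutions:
 f(a) = C1 + 8*exp(a)


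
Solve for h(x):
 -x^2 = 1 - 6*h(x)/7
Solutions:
 h(x) = 7*x^2/6 + 7/6


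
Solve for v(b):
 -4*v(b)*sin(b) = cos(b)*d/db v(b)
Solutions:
 v(b) = C1*cos(b)^4


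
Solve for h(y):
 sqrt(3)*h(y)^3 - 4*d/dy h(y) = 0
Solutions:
 h(y) = -sqrt(2)*sqrt(-1/(C1 + sqrt(3)*y))
 h(y) = sqrt(2)*sqrt(-1/(C1 + sqrt(3)*y))


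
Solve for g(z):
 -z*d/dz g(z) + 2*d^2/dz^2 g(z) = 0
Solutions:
 g(z) = C1 + C2*erfi(z/2)


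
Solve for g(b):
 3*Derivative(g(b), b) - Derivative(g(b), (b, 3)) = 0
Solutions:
 g(b) = C1 + C2*exp(-sqrt(3)*b) + C3*exp(sqrt(3)*b)


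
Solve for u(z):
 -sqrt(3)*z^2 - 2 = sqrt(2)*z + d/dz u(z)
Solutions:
 u(z) = C1 - sqrt(3)*z^3/3 - sqrt(2)*z^2/2 - 2*z


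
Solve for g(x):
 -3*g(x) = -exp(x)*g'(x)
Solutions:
 g(x) = C1*exp(-3*exp(-x))


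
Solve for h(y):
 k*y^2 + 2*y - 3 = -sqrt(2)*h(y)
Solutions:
 h(y) = sqrt(2)*(-k*y^2 - 2*y + 3)/2


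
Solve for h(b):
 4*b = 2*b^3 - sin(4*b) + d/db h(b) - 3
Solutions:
 h(b) = C1 - b^4/2 + 2*b^2 + 3*b - cos(4*b)/4


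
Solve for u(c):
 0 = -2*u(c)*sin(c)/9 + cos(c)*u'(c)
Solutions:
 u(c) = C1/cos(c)^(2/9)


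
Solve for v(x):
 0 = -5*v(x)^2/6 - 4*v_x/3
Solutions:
 v(x) = 8/(C1 + 5*x)


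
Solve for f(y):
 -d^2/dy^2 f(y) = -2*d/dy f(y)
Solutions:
 f(y) = C1 + C2*exp(2*y)


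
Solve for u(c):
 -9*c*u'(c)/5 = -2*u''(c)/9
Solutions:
 u(c) = C1 + C2*erfi(9*sqrt(5)*c/10)


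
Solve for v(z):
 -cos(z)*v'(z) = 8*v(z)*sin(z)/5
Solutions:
 v(z) = C1*cos(z)^(8/5)


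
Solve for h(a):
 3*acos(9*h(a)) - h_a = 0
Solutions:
 Integral(1/acos(9*_y), (_y, h(a))) = C1 + 3*a


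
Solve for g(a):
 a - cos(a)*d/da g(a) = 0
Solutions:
 g(a) = C1 + Integral(a/cos(a), a)


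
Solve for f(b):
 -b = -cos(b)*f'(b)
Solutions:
 f(b) = C1 + Integral(b/cos(b), b)


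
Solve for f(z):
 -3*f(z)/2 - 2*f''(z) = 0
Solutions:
 f(z) = C1*sin(sqrt(3)*z/2) + C2*cos(sqrt(3)*z/2)


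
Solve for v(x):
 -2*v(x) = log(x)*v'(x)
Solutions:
 v(x) = C1*exp(-2*li(x))


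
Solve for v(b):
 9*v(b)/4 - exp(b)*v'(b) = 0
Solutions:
 v(b) = C1*exp(-9*exp(-b)/4)


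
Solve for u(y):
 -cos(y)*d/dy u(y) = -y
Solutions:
 u(y) = C1 + Integral(y/cos(y), y)


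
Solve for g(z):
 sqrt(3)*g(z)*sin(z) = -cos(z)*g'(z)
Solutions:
 g(z) = C1*cos(z)^(sqrt(3))


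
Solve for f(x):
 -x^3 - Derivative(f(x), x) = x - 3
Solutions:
 f(x) = C1 - x^4/4 - x^2/2 + 3*x


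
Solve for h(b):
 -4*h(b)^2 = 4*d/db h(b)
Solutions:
 h(b) = 1/(C1 + b)


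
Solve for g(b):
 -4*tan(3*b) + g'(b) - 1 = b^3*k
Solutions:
 g(b) = C1 + b^4*k/4 + b - 4*log(cos(3*b))/3


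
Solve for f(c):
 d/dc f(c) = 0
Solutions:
 f(c) = C1


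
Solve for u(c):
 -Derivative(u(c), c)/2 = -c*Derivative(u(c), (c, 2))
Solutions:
 u(c) = C1 + C2*c^(3/2)


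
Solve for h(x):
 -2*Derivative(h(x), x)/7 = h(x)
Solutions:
 h(x) = C1*exp(-7*x/2)


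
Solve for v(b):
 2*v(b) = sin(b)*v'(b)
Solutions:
 v(b) = C1*(cos(b) - 1)/(cos(b) + 1)


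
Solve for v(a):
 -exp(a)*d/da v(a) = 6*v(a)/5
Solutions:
 v(a) = C1*exp(6*exp(-a)/5)


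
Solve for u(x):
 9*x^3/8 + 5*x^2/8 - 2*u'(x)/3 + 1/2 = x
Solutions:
 u(x) = C1 + 27*x^4/64 + 5*x^3/16 - 3*x^2/4 + 3*x/4


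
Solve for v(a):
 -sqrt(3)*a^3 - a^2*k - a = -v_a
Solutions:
 v(a) = C1 + sqrt(3)*a^4/4 + a^3*k/3 + a^2/2


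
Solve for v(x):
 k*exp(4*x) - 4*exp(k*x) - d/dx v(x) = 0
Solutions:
 v(x) = C1 + k*exp(4*x)/4 - 4*exp(k*x)/k


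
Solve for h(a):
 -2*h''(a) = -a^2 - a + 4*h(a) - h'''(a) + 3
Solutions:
 h(a) = C1*exp(a*(-2^(1/3)*(3*sqrt(105) + 31)^(1/3) - 2*2^(2/3)/(3*sqrt(105) + 31)^(1/3) + 4)/6)*sin(2^(1/3)*sqrt(3)*a*(-(3*sqrt(105) + 31)^(1/3) + 2*2^(1/3)/(3*sqrt(105) + 31)^(1/3))/6) + C2*exp(a*(-2^(1/3)*(3*sqrt(105) + 31)^(1/3) - 2*2^(2/3)/(3*sqrt(105) + 31)^(1/3) + 4)/6)*cos(2^(1/3)*sqrt(3)*a*(-(3*sqrt(105) + 31)^(1/3) + 2*2^(1/3)/(3*sqrt(105) + 31)^(1/3))/6) + C3*exp(a*(2*2^(2/3)/(3*sqrt(105) + 31)^(1/3) + 2 + 2^(1/3)*(3*sqrt(105) + 31)^(1/3))/3) + a^2/4 + a/4 - 1


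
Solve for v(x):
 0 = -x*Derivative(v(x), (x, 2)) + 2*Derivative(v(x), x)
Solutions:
 v(x) = C1 + C2*x^3


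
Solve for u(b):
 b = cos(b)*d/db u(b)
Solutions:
 u(b) = C1 + Integral(b/cos(b), b)


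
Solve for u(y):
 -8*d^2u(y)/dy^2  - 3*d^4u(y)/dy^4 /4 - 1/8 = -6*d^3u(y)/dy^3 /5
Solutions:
 u(y) = C1 + C2*y - y^2/128 + (C3*sin(4*sqrt(141)*y/15) + C4*cos(4*sqrt(141)*y/15))*exp(4*y/5)


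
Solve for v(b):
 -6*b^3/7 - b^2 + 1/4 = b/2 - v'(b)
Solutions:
 v(b) = C1 + 3*b^4/14 + b^3/3 + b^2/4 - b/4


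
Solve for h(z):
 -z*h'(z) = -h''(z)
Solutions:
 h(z) = C1 + C2*erfi(sqrt(2)*z/2)


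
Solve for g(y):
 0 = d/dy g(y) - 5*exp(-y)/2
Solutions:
 g(y) = C1 - 5*exp(-y)/2


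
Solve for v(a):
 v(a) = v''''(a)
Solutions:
 v(a) = C1*exp(-a) + C2*exp(a) + C3*sin(a) + C4*cos(a)


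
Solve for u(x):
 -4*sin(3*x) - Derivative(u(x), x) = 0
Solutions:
 u(x) = C1 + 4*cos(3*x)/3


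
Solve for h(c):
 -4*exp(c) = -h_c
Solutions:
 h(c) = C1 + 4*exp(c)


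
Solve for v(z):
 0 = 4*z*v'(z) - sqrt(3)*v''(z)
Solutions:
 v(z) = C1 + C2*erfi(sqrt(2)*3^(3/4)*z/3)


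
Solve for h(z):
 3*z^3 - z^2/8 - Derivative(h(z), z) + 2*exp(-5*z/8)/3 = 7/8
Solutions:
 h(z) = C1 + 3*z^4/4 - z^3/24 - 7*z/8 - 16*exp(-5*z/8)/15


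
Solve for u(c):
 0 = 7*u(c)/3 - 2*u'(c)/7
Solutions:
 u(c) = C1*exp(49*c/6)


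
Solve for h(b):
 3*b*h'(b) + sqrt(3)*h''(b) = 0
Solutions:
 h(b) = C1 + C2*erf(sqrt(2)*3^(1/4)*b/2)


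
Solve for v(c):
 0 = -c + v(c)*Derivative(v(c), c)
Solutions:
 v(c) = -sqrt(C1 + c^2)
 v(c) = sqrt(C1 + c^2)


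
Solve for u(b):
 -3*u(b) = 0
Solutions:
 u(b) = 0


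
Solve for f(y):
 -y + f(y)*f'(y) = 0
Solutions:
 f(y) = -sqrt(C1 + y^2)
 f(y) = sqrt(C1 + y^2)


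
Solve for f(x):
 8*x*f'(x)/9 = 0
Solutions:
 f(x) = C1


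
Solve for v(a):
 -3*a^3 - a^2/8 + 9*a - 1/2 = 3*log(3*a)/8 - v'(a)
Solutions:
 v(a) = C1 + 3*a^4/4 + a^3/24 - 9*a^2/2 + 3*a*log(a)/8 + a/8 + 3*a*log(3)/8


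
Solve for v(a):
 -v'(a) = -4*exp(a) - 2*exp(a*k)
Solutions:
 v(a) = C1 + 4*exp(a) + 2*exp(a*k)/k


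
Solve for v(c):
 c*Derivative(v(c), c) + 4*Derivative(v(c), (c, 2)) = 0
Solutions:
 v(c) = C1 + C2*erf(sqrt(2)*c/4)


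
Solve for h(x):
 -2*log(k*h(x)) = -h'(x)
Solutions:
 li(k*h(x))/k = C1 + 2*x


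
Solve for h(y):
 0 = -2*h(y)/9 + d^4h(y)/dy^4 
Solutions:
 h(y) = C1*exp(-2^(1/4)*sqrt(3)*y/3) + C2*exp(2^(1/4)*sqrt(3)*y/3) + C3*sin(2^(1/4)*sqrt(3)*y/3) + C4*cos(2^(1/4)*sqrt(3)*y/3)


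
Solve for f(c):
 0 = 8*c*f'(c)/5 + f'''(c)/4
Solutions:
 f(c) = C1 + Integral(C2*airyai(-2*10^(2/3)*c/5) + C3*airybi(-2*10^(2/3)*c/5), c)


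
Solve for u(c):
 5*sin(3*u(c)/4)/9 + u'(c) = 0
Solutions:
 5*c/9 + 2*log(cos(3*u(c)/4) - 1)/3 - 2*log(cos(3*u(c)/4) + 1)/3 = C1


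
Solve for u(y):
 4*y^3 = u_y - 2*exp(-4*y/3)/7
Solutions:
 u(y) = C1 + y^4 - 3*exp(-4*y/3)/14


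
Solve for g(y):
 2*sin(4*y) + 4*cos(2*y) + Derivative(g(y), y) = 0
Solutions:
 g(y) = C1 - 2*sin(2*y) + cos(4*y)/2


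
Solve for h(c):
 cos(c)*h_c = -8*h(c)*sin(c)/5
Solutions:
 h(c) = C1*cos(c)^(8/5)


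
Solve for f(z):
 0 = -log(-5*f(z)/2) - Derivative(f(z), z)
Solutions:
 Integral(1/(log(-_y) - log(2) + log(5)), (_y, f(z))) = C1 - z


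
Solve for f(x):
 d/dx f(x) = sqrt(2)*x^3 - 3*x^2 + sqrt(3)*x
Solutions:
 f(x) = C1 + sqrt(2)*x^4/4 - x^3 + sqrt(3)*x^2/2


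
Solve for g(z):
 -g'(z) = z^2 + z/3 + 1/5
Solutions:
 g(z) = C1 - z^3/3 - z^2/6 - z/5


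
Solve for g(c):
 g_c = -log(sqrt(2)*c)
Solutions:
 g(c) = C1 - c*log(c) - c*log(2)/2 + c


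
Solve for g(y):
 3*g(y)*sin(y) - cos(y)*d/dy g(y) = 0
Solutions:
 g(y) = C1/cos(y)^3


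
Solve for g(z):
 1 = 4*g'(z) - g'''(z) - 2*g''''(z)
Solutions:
 g(z) = C1 + C2*exp(-z*((12*sqrt(321) + 215)^(-1/3) + 2 + (12*sqrt(321) + 215)^(1/3))/12)*sin(sqrt(3)*z*(-(12*sqrt(321) + 215)^(1/3) + (12*sqrt(321) + 215)^(-1/3))/12) + C3*exp(-z*((12*sqrt(321) + 215)^(-1/3) + 2 + (12*sqrt(321) + 215)^(1/3))/12)*cos(sqrt(3)*z*(-(12*sqrt(321) + 215)^(1/3) + (12*sqrt(321) + 215)^(-1/3))/12) + C4*exp(z*(-1 + (12*sqrt(321) + 215)^(-1/3) + (12*sqrt(321) + 215)^(1/3))/6) + z/4


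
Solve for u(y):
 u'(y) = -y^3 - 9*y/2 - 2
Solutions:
 u(y) = C1 - y^4/4 - 9*y^2/4 - 2*y


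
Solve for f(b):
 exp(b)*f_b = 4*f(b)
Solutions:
 f(b) = C1*exp(-4*exp(-b))


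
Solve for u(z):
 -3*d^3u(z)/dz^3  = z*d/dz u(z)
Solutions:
 u(z) = C1 + Integral(C2*airyai(-3^(2/3)*z/3) + C3*airybi(-3^(2/3)*z/3), z)


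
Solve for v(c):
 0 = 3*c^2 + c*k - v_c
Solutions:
 v(c) = C1 + c^3 + c^2*k/2


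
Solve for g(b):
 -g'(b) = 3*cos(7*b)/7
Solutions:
 g(b) = C1 - 3*sin(7*b)/49


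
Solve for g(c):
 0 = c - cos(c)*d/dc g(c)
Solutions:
 g(c) = C1 + Integral(c/cos(c), c)


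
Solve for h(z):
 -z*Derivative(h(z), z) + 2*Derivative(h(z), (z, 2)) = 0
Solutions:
 h(z) = C1 + C2*erfi(z/2)


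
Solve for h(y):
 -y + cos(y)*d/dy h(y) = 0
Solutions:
 h(y) = C1 + Integral(y/cos(y), y)


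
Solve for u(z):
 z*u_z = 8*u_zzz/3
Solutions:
 u(z) = C1 + Integral(C2*airyai(3^(1/3)*z/2) + C3*airybi(3^(1/3)*z/2), z)


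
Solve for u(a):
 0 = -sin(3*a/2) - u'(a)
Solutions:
 u(a) = C1 + 2*cos(3*a/2)/3


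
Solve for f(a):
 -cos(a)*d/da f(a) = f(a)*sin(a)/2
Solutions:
 f(a) = C1*sqrt(cos(a))


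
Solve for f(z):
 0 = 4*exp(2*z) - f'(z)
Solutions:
 f(z) = C1 + 2*exp(2*z)


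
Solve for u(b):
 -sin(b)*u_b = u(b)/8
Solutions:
 u(b) = C1*(cos(b) + 1)^(1/16)/(cos(b) - 1)^(1/16)
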